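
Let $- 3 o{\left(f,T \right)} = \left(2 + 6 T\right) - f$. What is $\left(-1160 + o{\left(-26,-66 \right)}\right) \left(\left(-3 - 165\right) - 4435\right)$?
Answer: $\frac{14324536}{3} \approx 4.7748 \cdot 10^{6}$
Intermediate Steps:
$o{\left(f,T \right)} = - \frac{2}{3} - 2 T + \frac{f}{3}$ ($o{\left(f,T \right)} = - \frac{\left(2 + 6 T\right) - f}{3} = - \frac{2 - f + 6 T}{3} = - \frac{2}{3} - 2 T + \frac{f}{3}$)
$\left(-1160 + o{\left(-26,-66 \right)}\right) \left(\left(-3 - 165\right) - 4435\right) = \left(-1160 - - \frac{368}{3}\right) \left(\left(-3 - 165\right) - 4435\right) = \left(-1160 - - \frac{368}{3}\right) \left(-168 - 4435\right) = \left(-1160 + \frac{368}{3}\right) \left(-4603\right) = \left(- \frac{3112}{3}\right) \left(-4603\right) = \frac{14324536}{3}$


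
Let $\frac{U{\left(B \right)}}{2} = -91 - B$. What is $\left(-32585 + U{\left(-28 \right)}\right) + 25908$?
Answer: $-6803$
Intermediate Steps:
$U{\left(B \right)} = -182 - 2 B$ ($U{\left(B \right)} = 2 \left(-91 - B\right) = -182 - 2 B$)
$\left(-32585 + U{\left(-28 \right)}\right) + 25908 = \left(-32585 - 126\right) + 25908 = -32711 + 25908 = -6803$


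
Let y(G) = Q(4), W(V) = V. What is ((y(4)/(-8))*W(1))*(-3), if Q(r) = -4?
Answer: -3/2 ≈ -1.5000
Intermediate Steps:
y(G) = -4
((y(4)/(-8))*W(1))*(-3) = (-4/(-8)*1)*(-3) = (-4*(-1/8)*1)*(-3) = ((1/2)*1)*(-3) = (1/2)*(-3) = -3/2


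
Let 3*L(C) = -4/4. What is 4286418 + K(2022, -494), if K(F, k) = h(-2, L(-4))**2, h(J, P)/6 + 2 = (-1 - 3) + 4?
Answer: 4286562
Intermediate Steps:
L(C) = -1/3 (L(C) = (-4/4)/3 = (-4*1/4)/3 = (1/3)*(-1) = -1/3)
h(J, P) = -12 (h(J, P) = -12 + 6*((-1 - 3) + 4) = -12 + 6*(-4 + 4) = -12 + 6*0 = -12 + 0 = -12)
K(F, k) = 144 (K(F, k) = (-12)**2 = 144)
4286418 + K(2022, -494) = 4286418 + 144 = 4286562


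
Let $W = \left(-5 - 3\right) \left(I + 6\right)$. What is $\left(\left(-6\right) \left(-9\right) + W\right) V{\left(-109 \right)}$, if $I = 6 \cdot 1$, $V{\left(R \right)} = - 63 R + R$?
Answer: $-283836$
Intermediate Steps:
$V{\left(R \right)} = - 62 R$
$I = 6$
$W = -96$ ($W = \left(-5 - 3\right) \left(6 + 6\right) = \left(-8\right) 12 = -96$)
$\left(\left(-6\right) \left(-9\right) + W\right) V{\left(-109 \right)} = \left(\left(-6\right) \left(-9\right) - 96\right) \left(\left(-62\right) \left(-109\right)\right) = \left(54 - 96\right) 6758 = \left(-42\right) 6758 = -283836$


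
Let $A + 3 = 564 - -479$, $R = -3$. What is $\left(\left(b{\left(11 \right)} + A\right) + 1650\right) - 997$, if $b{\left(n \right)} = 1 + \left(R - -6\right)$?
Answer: $1697$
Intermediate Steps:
$b{\left(n \right)} = 4$ ($b{\left(n \right)} = 1 - -3 = 1 + \left(-3 + 6\right) = 1 + 3 = 4$)
$A = 1040$ ($A = -3 + \left(564 - -479\right) = -3 + \left(564 + 479\right) = -3 + 1043 = 1040$)
$\left(\left(b{\left(11 \right)} + A\right) + 1650\right) - 997 = \left(\left(4 + 1040\right) + 1650\right) - 997 = \left(1044 + 1650\right) - 997 = 2694 - 997 = 1697$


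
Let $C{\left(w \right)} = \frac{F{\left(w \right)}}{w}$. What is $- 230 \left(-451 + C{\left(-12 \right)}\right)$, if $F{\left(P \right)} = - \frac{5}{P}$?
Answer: $\frac{7469135}{72} \approx 1.0374 \cdot 10^{5}$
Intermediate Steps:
$C{\left(w \right)} = - \frac{5}{w^{2}}$ ($C{\left(w \right)} = \frac{\left(-5\right) \frac{1}{w}}{w} = - \frac{5}{w^{2}}$)
$- 230 \left(-451 + C{\left(-12 \right)}\right) = - 230 \left(-451 - \frac{5}{144}\right) = \left(-230\right) \left(- \frac{64949}{144}\right) = \frac{7469135}{72}$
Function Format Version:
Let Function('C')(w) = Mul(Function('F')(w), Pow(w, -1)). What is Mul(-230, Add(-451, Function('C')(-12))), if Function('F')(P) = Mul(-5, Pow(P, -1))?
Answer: Rational(7469135, 72) ≈ 1.0374e+5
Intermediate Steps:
Function('C')(w) = Mul(-5, Pow(w, -2)) (Function('C')(w) = Mul(Mul(-5, Pow(w, -1)), Pow(w, -1)) = Mul(-5, Pow(w, -2)))
Mul(-230, Add(-451, Function('C')(-12))) = Mul(-230, Add(-451, Mul(-5, Pow(-12, -2)))) = Mul(-230, Add(-451, Mul(-5, Rational(1, 144)))) = Mul(-230, Add(-451, Rational(-5, 144))) = Mul(-230, Rational(-64949, 144)) = Rational(7469135, 72)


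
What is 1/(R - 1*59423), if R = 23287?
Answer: -1/36136 ≈ -2.7673e-5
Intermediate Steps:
1/(R - 1*59423) = 1/(23287 - 1*59423) = 1/(23287 - 59423) = 1/(-36136) = -1/36136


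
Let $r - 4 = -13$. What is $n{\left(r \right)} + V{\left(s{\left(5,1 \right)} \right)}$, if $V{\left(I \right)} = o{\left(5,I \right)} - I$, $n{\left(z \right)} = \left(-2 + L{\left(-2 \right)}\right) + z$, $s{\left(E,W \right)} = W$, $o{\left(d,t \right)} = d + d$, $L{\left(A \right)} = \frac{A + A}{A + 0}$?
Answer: $0$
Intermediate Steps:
$r = -9$ ($r = 4 - 13 = -9$)
$L{\left(A \right)} = 2$ ($L{\left(A \right)} = \frac{2 A}{A} = 2$)
$o{\left(d,t \right)} = 2 d$
$n{\left(z \right)} = z$ ($n{\left(z \right)} = \left(-2 + 2\right) + z = 0 + z = z$)
$V{\left(I \right)} = 10 - I$ ($V{\left(I \right)} = 2 \cdot 5 - I = 10 - I$)
$n{\left(r \right)} + V{\left(s{\left(5,1 \right)} \right)} = -9 + \left(10 - 1\right) = -9 + 9 = 0$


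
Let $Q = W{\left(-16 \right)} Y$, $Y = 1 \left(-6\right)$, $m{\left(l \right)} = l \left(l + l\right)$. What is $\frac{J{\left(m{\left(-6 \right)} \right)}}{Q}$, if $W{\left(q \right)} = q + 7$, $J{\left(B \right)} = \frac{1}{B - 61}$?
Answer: $\frac{1}{594} \approx 0.0016835$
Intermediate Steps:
$m{\left(l \right)} = 2 l^{2}$ ($m{\left(l \right)} = l 2 l = 2 l^{2}$)
$J{\left(B \right)} = \frac{1}{-61 + B}$
$Y = -6$
$W{\left(q \right)} = 7 + q$
$Q = 54$ ($Q = \left(7 - 16\right) \left(-6\right) = \left(-9\right) \left(-6\right) = 54$)
$\frac{J{\left(m{\left(-6 \right)} \right)}}{Q} = \frac{1}{\left(-61 + 2 \left(-6\right)^{2}\right) 54} = \frac{1}{-61 + 2 \cdot 36} \cdot \frac{1}{54} = \frac{1}{-61 + 72} \cdot \frac{1}{54} = \frac{1}{11} \cdot \frac{1}{54} = \frac{1}{594}$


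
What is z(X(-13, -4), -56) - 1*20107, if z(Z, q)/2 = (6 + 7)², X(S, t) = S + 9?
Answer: -19769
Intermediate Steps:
X(S, t) = 9 + S
z(Z, q) = 338 (z(Z, q) = 2*(6 + 7)² = 2*13² = 2*169 = 338)
z(X(-13, -4), -56) - 1*20107 = 338 - 1*20107 = 338 - 20107 = -19769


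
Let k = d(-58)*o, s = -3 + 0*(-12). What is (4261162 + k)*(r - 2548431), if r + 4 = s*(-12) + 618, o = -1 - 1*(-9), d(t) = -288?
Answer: -10850637494098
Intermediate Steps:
s = -3 (s = -3 + 0 = -3)
o = 8 (o = -1 + 9 = 8)
k = -2304 (k = -288*8 = -2304)
r = 650 (r = -4 + (-3*(-12) + 618) = -4 + (36 + 618) = -4 + 654 = 650)
(4261162 + k)*(r - 2548431) = (4261162 - 2304)*(650 - 2548431) = 4258858*(-2547781) = -10850637494098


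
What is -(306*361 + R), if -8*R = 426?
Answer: -441651/4 ≈ -1.1041e+5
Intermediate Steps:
R = -213/4 (R = -⅛*426 = -213/4 ≈ -53.250)
-(306*361 + R) = -(306*361 - 213/4) = -(110466 - 213/4) = -1*441651/4 = -441651/4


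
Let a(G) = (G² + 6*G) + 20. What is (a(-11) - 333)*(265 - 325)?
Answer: 15480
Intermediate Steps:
a(G) = 20 + G² + 6*G
(a(-11) - 333)*(265 - 325) = ((20 + (-11)² + 6*(-11)) - 333)*(265 - 325) = ((20 + 121 - 66) - 333)*(-60) = (75 - 333)*(-60) = -258*(-60) = 15480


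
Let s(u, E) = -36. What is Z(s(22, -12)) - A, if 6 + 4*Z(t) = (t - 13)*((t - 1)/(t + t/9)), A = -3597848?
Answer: 575653627/160 ≈ 3.5978e+6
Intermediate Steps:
Z(t) = -3/2 + 9*(-1 + t)*(-13 + t)/(40*t) (Z(t) = -3/2 + ((t - 13)*((t - 1)/(t + t/9)))/4 = -3/2 + ((-13 + t)*((-1 + t)/(t + t*(1/9))))/4 = -3/2 + ((-13 + t)*((-1 + t)/(t + t/9)))/4 = -3/2 + ((-13 + t)*((-1 + t)/((10*t/9))))/4 = -3/2 + ((-13 + t)*((-1 + t)*(9/(10*t))))/4 = -3/2 + ((-13 + t)*(9*(-1 + t)/(10*t)))/4 = -3/2 + (9*(-1 + t)*(-13 + t)/(10*t))/4 = -3/2 + 9*(-1 + t)*(-13 + t)/(40*t))
Z(s(22, -12)) - A = (3/40)*(39 - 36*(-62 + 3*(-36)))/(-36) - 1*(-3597848) = (3/40)*(-1/36)*(39 - 36*(-62 - 108)) + 3597848 = (3/40)*(-1/36)*(39 - 36*(-170)) + 3597848 = (3/40)*(-1/36)*(39 + 6120) + 3597848 = (3/40)*(-1/36)*6159 + 3597848 = -2053/160 + 3597848 = 575653627/160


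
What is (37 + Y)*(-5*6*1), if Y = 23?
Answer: -1800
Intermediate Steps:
(37 + Y)*(-5*6*1) = (37 + 23)*(-5*6*1) = 60*(-30*1) = 60*(-30) = -1800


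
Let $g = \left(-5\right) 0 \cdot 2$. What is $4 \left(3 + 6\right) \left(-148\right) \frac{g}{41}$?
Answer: $0$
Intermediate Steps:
$g = 0$ ($g = 0 \cdot 2 = 0$)
$4 \left(3 + 6\right) \left(-148\right) \frac{g}{41} = 4 \left(3 + 6\right) \left(-148\right) \frac{0}{41} = 4 \cdot 9 \left(-148\right) 0 \cdot \frac{1}{41} = 36 \left(-148\right) 0 = \left(-5328\right) 0 = 0$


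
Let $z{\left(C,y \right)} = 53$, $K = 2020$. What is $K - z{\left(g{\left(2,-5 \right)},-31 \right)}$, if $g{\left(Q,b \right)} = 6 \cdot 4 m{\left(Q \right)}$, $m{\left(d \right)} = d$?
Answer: $1967$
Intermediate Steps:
$g{\left(Q,b \right)} = 24 Q$ ($g{\left(Q,b \right)} = 6 \cdot 4 Q = 24 Q$)
$K - z{\left(g{\left(2,-5 \right)},-31 \right)} = 2020 - 53 = 1967$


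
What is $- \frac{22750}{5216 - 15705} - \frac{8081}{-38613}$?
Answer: $\frac{963207359}{405011757} \approx 2.3782$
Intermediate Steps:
$- \frac{22750}{5216 - 15705} - \frac{8081}{-38613} = - \frac{22750}{-10489} - - \frac{8081}{38613} = \left(-22750\right) \left(- \frac{1}{10489}\right) + \frac{8081}{38613} = \frac{22750}{10489} + \frac{8081}{38613} = \frac{963207359}{405011757}$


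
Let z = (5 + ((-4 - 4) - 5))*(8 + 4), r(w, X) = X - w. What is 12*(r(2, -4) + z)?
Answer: -1224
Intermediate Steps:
z = -96 (z = (5 + (-8 - 5))*12 = (5 - 13)*12 = -8*12 = -96)
12*(r(2, -4) + z) = 12*((-4 - 1*2) - 96) = 12*((-4 - 2) - 96) = 12*(-6 - 96) = 12*(-102) = -1224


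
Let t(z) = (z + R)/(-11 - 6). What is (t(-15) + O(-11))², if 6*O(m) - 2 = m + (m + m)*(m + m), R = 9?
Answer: 65788321/10404 ≈ 6323.4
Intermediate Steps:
O(m) = ⅓ + m/6 + 2*m²/3 (O(m) = ⅓ + (m + (m + m)*(m + m))/6 = ⅓ + (m + (2*m)*(2*m))/6 = ⅓ + (m + 4*m²)/6 = ⅓ + (m/6 + 2*m²/3) = ⅓ + m/6 + 2*m²/3)
t(z) = -9/17 - z/17 (t(z) = (z + 9)/(-11 - 6) = (9 + z)/(-17) = (9 + z)*(-1/17) = -9/17 - z/17)
(t(-15) + O(-11))² = ((-9/17 - 1/17*(-15)) + (⅓ + (⅙)*(-11) + (⅔)*(-11)²))² = ((-9/17 + 15/17) + (⅓ - 11/6 + (⅔)*121))² = (6/17 + (⅓ - 11/6 + 242/3))² = (6/17 + 475/6)² = (8111/102)² = 65788321/10404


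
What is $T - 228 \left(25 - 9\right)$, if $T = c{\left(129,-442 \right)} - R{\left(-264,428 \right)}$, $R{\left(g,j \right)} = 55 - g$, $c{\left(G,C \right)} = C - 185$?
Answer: $-4594$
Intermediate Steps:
$c{\left(G,C \right)} = -185 + C$
$T = -946$ ($T = \left(-185 - 442\right) - \left(55 - -264\right) = -627 - \left(55 + 264\right) = -627 - 319 = -946$)
$T - 228 \left(25 - 9\right) = -946 - 228 \left(25 - 9\right) = -946 - 3648 = -4594$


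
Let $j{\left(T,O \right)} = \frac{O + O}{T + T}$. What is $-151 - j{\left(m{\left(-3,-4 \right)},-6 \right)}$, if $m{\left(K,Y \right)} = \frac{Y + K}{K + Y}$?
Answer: $-145$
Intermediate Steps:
$m{\left(K,Y \right)} = 1$ ($m{\left(K,Y \right)} = \frac{K + Y}{K + Y} = 1$)
$j{\left(T,O \right)} = \frac{O}{T}$ ($j{\left(T,O \right)} = \frac{2 O}{2 T} = 2 O \frac{1}{2 T} = \frac{O}{T}$)
$-151 - j{\left(m{\left(-3,-4 \right)},-6 \right)} = -151 - - \frac{6}{1} = -151 - \left(-6\right) 1 = -151 - -6 = -151 + 6 = -145$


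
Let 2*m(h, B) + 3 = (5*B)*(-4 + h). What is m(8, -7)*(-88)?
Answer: 6292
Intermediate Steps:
m(h, B) = -3/2 + 5*B*(-4 + h)/2 (m(h, B) = -3/2 + ((5*B)*(-4 + h))/2 = -3/2 + (5*B*(-4 + h))/2 = -3/2 + 5*B*(-4 + h)/2)
m(8, -7)*(-88) = (-3/2 - 10*(-7) + (5/2)*(-7)*8)*(-88) = (-3/2 + 70 - 140)*(-88) = -143/2*(-88) = 6292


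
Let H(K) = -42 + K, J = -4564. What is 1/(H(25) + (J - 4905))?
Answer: -1/9486 ≈ -0.00010542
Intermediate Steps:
1/(H(25) + (J - 4905)) = 1/((-42 + 25) + (-4564 - 4905)) = 1/(-17 - 9469) = 1/(-9486) = -1/9486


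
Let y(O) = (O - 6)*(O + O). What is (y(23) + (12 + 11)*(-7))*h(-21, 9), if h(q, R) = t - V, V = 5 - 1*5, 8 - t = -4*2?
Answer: 9936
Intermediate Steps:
t = 16 (t = 8 - (-4)*2 = 8 - 1*(-8) = 8 + 8 = 16)
V = 0 (V = 5 - 5 = 0)
y(O) = 2*O*(-6 + O) (y(O) = (-6 + O)*(2*O) = 2*O*(-6 + O))
h(q, R) = 16 (h(q, R) = 16 - 1*0 = 16 + 0 = 16)
(y(23) + (12 + 11)*(-7))*h(-21, 9) = (2*23*(-6 + 23) + (12 + 11)*(-7))*16 = (2*23*17 + 23*(-7))*16 = (782 - 161)*16 = 621*16 = 9936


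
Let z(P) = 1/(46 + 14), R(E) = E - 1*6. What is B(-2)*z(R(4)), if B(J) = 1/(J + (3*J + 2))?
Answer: -1/360 ≈ -0.0027778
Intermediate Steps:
R(E) = -6 + E (R(E) = E - 6 = -6 + E)
z(P) = 1/60
B(J) = 1/(2 + 4*J) (B(J) = 1/(J + (2 + 3*J)) = 1/(2 + 4*J))
B(-2)*z(R(4)) = (1/(2*(1 + 2*(-2))))*(1/60) = (1/(2*(1 - 4)))*(1/60) = ((1/2)/(-3))*(1/60) = ((1/2)*(-1/3))*(1/60) = -1/6*1/60 = -1/360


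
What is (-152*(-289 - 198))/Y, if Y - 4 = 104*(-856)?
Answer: -18506/22255 ≈ -0.83154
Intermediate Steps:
Y = -89020 (Y = 4 + 104*(-856) = 4 - 89024 = -89020)
(-152*(-289 - 198))/Y = -152*(-289 - 198)/(-89020) = -152*(-487)*(-1/89020) = 74024*(-1/89020) = -18506/22255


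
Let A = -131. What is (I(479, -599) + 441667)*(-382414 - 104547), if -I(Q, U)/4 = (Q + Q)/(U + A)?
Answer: -78503163472531/365 ≈ -2.1508e+11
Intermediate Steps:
I(Q, U) = -8*Q/(-131 + U) (I(Q, U) = -4*(Q + Q)/(U - 131) = -4*2*Q/(-131 + U) = -8*Q/(-131 + U))
(I(479, -599) + 441667)*(-382414 - 104547) = (-8*479/(-131 - 599) + 441667)*(-382414 - 104547) = (-8*479/(-730) + 441667)*(-486961) = (-8*479*(-1/730) + 441667)*(-486961) = (1916/365 + 441667)*(-486961) = (161210371/365)*(-486961) = -78503163472531/365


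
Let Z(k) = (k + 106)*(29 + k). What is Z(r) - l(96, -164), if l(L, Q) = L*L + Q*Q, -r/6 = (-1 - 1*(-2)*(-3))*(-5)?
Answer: -17288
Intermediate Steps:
r = -210 (r = -6*(-1 - 1*(-2)*(-3))*(-5) = -6*(-1 + 2*(-3))*(-5) = -6*(-1 - 6)*(-5) = -(-42)*(-5) = -6*35 = -210)
Z(k) = (29 + k)*(106 + k) (Z(k) = (106 + k)*(29 + k) = (29 + k)*(106 + k))
l(L, Q) = L**2 + Q**2
Z(r) - l(96, -164) = (3074 + (-210)**2 + 135*(-210)) - (96**2 + (-164)**2) = (3074 + 44100 - 28350) - (9216 + 26896) = 18824 - 1*36112 = 18824 - 36112 = -17288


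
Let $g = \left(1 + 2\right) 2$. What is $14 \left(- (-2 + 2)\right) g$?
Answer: $0$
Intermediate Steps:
$g = 6$ ($g = 3 \cdot 2 = 6$)
$14 \left(- (-2 + 2)\right) g = 14 \left(- (-2 + 2)\right) 6 = 14 \left(\left(-1\right) 0\right) 6 = 14 \cdot 0 \cdot 6 = 0 \cdot 6 = 0$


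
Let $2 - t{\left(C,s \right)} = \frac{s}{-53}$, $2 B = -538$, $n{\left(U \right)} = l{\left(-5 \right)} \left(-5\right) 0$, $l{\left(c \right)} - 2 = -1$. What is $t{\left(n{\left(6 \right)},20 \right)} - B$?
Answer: $\frac{14383}{53} \approx 271.38$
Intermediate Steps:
$l{\left(c \right)} = 1$ ($l{\left(c \right)} = 2 - 1 = 1$)
$n{\left(U \right)} = 0$ ($n{\left(U \right)} = 1 \left(-5\right) 0 = \left(-5\right) 0 = 0$)
$B = -269$ ($B = \frac{1}{2} \left(-538\right) = -269$)
$t{\left(C,s \right)} = 2 + \frac{s}{53}$ ($t{\left(C,s \right)} = 2 - \frac{s}{-53} = 2 - s \left(- \frac{1}{53}\right) = 2 - - \frac{s}{53} = 2 + \frac{s}{53}$)
$t{\left(n{\left(6 \right)},20 \right)} - B = \left(2 + \frac{1}{53} \cdot 20\right) - -269 = \left(2 + \frac{20}{53}\right) + 269 = \frac{126}{53} + 269 = \frac{14383}{53}$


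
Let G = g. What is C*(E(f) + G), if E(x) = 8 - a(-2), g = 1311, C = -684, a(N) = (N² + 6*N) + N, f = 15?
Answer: -909036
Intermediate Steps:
a(N) = N² + 7*N
E(x) = 18 (E(x) = 8 - (-2)*(7 - 2) = 8 - (-2)*5 = 8 - 1*(-10) = 8 + 10 = 18)
G = 1311
C*(E(f) + G) = -684*(18 + 1311) = -684*1329 = -909036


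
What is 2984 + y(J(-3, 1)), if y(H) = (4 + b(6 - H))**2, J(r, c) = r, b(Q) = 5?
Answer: 3065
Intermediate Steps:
y(H) = 81 (y(H) = (4 + 5)**2 = 9**2 = 81)
2984 + y(J(-3, 1)) = 2984 + 81 = 3065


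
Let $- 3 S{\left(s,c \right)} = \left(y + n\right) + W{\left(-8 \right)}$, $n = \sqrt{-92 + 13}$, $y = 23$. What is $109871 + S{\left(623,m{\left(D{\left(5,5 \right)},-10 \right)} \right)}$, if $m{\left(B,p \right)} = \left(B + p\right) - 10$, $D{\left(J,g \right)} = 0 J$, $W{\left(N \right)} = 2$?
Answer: $\frac{329588}{3} - \frac{i \sqrt{79}}{3} \approx 1.0986 \cdot 10^{5} - 2.9627 i$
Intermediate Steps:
$n = i \sqrt{79}$ ($n = \sqrt{-79} = i \sqrt{79} \approx 8.8882 i$)
$D{\left(J,g \right)} = 0$
$m{\left(B,p \right)} = -10 + B + p$
$S{\left(s,c \right)} = - \frac{25}{3} - \frac{i \sqrt{79}}{3}$ ($S{\left(s,c \right)} = - \frac{\left(23 + i \sqrt{79}\right) + 2}{3} = - \frac{25 + i \sqrt{79}}{3} = - \frac{25}{3} - \frac{i \sqrt{79}}{3}$)
$109871 + S{\left(623,m{\left(D{\left(5,5 \right)},-10 \right)} \right)} = 109871 - \left(\frac{25}{3} + \frac{i \sqrt{79}}{3}\right) = \frac{329588}{3} - \frac{i \sqrt{79}}{3}$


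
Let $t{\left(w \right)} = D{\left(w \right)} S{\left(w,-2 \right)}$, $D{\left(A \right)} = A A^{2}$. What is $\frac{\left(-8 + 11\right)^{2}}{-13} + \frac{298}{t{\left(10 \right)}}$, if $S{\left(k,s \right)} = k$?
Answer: $- \frac{43063}{65000} \approx -0.66251$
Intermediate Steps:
$D{\left(A \right)} = A^{3}$
$t{\left(w \right)} = w^{4}$ ($t{\left(w \right)} = w^{3} w = w^{4}$)
$\frac{\left(-8 + 11\right)^{2}}{-13} + \frac{298}{t{\left(10 \right)}} = \frac{\left(-8 + 11\right)^{2}}{-13} + \frac{298}{10^{4}} = 3^{2} \left(- \frac{1}{13}\right) + \frac{298}{10000} = 9 \left(- \frac{1}{13}\right) + 298 \cdot \frac{1}{10000} = - \frac{9}{13} + \frac{149}{5000} = - \frac{43063}{65000}$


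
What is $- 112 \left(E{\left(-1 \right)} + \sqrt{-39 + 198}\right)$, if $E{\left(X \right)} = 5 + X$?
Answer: $-448 - 112 \sqrt{159} \approx -1860.3$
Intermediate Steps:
$- 112 \left(E{\left(-1 \right)} + \sqrt{-39 + 198}\right) = - 112 \left(\left(5 - 1\right) + \sqrt{-39 + 198}\right) = - 112 \left(4 + \sqrt{159}\right) = -448 - 112 \sqrt{159}$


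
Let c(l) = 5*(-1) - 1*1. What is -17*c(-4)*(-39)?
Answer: -3978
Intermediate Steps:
c(l) = -6 (c(l) = -5 - 1 = -6)
-17*c(-4)*(-39) = -17*(-6)*(-39) = 102*(-39) = -3978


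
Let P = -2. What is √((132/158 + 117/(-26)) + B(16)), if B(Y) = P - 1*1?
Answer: 9*I*√2054/158 ≈ 2.5816*I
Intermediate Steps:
B(Y) = -3 (B(Y) = -2 - 1*1 = -2 - 1 = -3)
√((132/158 + 117/(-26)) + B(16)) = √((132/158 + 117/(-26)) - 3) = √((132*(1/158) + 117*(-1/26)) - 3) = √((66/79 - 9/2) - 3) = √(-579/158 - 3) = √(-1053/158) = 9*I*√2054/158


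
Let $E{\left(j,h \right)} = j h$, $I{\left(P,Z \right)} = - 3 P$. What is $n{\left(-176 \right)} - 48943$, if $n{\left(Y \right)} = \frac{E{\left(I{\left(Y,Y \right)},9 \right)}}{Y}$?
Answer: $-48970$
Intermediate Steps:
$E{\left(j,h \right)} = h j$
$n{\left(Y \right)} = -27$ ($n{\left(Y \right)} = \frac{9 \left(- 3 Y\right)}{Y} = \frac{\left(-27\right) Y}{Y} = -27$)
$n{\left(-176 \right)} - 48943 = -27 - 48943 = -48970$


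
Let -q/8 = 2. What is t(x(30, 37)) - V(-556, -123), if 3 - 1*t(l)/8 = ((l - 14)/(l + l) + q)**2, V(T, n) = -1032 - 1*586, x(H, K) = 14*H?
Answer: -127861/450 ≈ -284.14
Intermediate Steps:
V(T, n) = -1618 (V(T, n) = -1032 - 586 = -1618)
q = -16 (q = -8*2 = -16)
t(l) = 24 - 8*(-16 + (-14 + l)/(2*l))**2 (t(l) = 24 - 8*((l - 14)/(l + l) - 16)**2 = 24 - 8*((-14 + l)/((2*l)) - 16)**2 = 24 - 8*((-14 + l)*(1/(2*l)) - 16)**2 = 24 - 8*((-14 + l)/(2*l) - 16)**2 = 24 - 8*(-16 + (-14 + l)/(2*l))**2)
t(x(30, 37)) - V(-556, -123) = (-1898 - 1736/(14*30) - 392/(14*30)**2) - 1*(-1618) = (-1898 - 1736/420 - 392/420**2) + 1618 = (-1898 - 1736*1/420 - 392*1/176400) + 1618 = (-1898 - 62/15 - 1/450) + 1618 = -855961/450 + 1618 = -127861/450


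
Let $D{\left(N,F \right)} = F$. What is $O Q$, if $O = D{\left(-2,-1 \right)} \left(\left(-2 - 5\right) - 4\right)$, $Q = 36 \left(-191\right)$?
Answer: $-75636$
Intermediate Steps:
$Q = -6876$
$O = 11$ ($O = - (\left(-2 - 5\right) - 4) = - (-7 - 4) = \left(-1\right) \left(-11\right) = 11$)
$O Q = 11 \left(-6876\right) = -75636$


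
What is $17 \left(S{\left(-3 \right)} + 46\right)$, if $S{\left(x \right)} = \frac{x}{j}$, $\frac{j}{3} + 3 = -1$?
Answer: $\frac{3145}{4} \approx 786.25$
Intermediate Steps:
$j = -12$ ($j = -9 + 3 \left(-1\right) = -9 - 3 = -12$)
$S{\left(x \right)} = - \frac{x}{12}$ ($S{\left(x \right)} = \frac{x}{-12} = x \left(- \frac{1}{12}\right) = - \frac{x}{12}$)
$17 \left(S{\left(-3 \right)} + 46\right) = 17 \left(\left(- \frac{1}{12}\right) \left(-3\right) + 46\right) = 17 \left(\frac{1}{4} + 46\right) = 17 \cdot \frac{185}{4} = \frac{3145}{4}$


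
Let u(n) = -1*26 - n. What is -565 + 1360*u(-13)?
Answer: -18245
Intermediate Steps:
u(n) = -26 - n
-565 + 1360*u(-13) = -565 + 1360*(-26 - 1*(-13)) = -565 + 1360*(-26 + 13) = -565 + 1360*(-13) = -565 - 17680 = -18245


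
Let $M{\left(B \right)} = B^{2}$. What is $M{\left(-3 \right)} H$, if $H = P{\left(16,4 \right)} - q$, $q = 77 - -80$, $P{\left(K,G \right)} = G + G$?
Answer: $-1341$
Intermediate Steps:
$P{\left(K,G \right)} = 2 G$
$q = 157$ ($q = 77 + 80 = 157$)
$H = -149$ ($H = 2 \cdot 4 - 157 = 8 - 157 = -149$)
$M{\left(-3 \right)} H = \left(-3\right)^{2} \left(-149\right) = 9 \left(-149\right) = -1341$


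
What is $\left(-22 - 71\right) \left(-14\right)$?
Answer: $1302$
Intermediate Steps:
$\left(-22 - 71\right) \left(-14\right) = \left(-93\right) \left(-14\right) = 1302$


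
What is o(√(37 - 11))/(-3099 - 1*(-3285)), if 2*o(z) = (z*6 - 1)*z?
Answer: 13/31 - √26/372 ≈ 0.40565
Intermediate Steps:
o(z) = z*(-1 + 6*z)/2 (o(z) = ((z*6 - 1)*z)/2 = ((6*z - 1)*z)/2 = ((-1 + 6*z)*z)/2 = (z*(-1 + 6*z))/2 = z*(-1 + 6*z)/2)
o(√(37 - 11))/(-3099 - 1*(-3285)) = (√(37 - 11)*(-1 + 6*√(37 - 11))/2)/(-3099 - 1*(-3285)) = (√26*(-1 + 6*√26)/2)/(-3099 + 3285) = (√26*(-1 + 6*√26)/2)/186 = (√26*(-1 + 6*√26)/2)*(1/186) = √26*(-1 + 6*√26)/372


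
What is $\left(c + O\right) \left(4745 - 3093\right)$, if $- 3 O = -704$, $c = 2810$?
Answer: $\frac{15089368}{3} \approx 5.0298 \cdot 10^{6}$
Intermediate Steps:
$O = \frac{704}{3}$ ($O = \left(- \frac{1}{3}\right) \left(-704\right) = \frac{704}{3} \approx 234.67$)
$\left(c + O\right) \left(4745 - 3093\right) = \left(2810 + \frac{704}{3}\right) \left(4745 - 3093\right) = \frac{9134}{3} \cdot 1652 = \frac{15089368}{3}$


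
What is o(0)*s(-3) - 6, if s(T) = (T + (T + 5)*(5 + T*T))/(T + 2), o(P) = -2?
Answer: 44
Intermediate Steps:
s(T) = (T + (5 + T)*(5 + T²))/(2 + T)
o(0)*s(-3) - 6 = -2*(25 + (-3)³ + 5*(-3)² + 6*(-3))/(2 - 3) - 6 = -2*(25 - 27 + 5*9 - 18)/(-1) - 6 = -(-2)*(25 - 27 + 45 - 18) - 6 = -(-2)*25 - 6 = -2*(-25) - 6 = 50 - 6 = 44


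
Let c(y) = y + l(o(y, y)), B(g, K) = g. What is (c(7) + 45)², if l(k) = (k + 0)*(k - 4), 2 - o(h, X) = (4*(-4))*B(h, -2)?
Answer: 158558464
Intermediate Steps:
o(h, X) = 2 + 16*h (o(h, X) = 2 - 4*(-4)*h = 2 - (-16)*h = 2 + 16*h)
l(k) = k*(-4 + k)
c(y) = y + (-2 + 16*y)*(2 + 16*y) (c(y) = y + (2 + 16*y)*(-4 + (2 + 16*y)) = y + (2 + 16*y)*(-2 + 16*y) = y + (-2 + 16*y)*(2 + 16*y))
(c(7) + 45)² = ((-4 + 7 + 256*7²) + 45)² = ((-4 + 7 + 256*49) + 45)² = ((-4 + 7 + 12544) + 45)² = (12547 + 45)² = 12592² = 158558464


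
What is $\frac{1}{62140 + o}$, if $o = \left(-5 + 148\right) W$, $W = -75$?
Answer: $\frac{1}{51415} \approx 1.945 \cdot 10^{-5}$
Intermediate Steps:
$o = -10725$ ($o = \left(-5 + 148\right) \left(-75\right) = 143 \left(-75\right) = -10725$)
$\frac{1}{62140 + o} = \frac{1}{62140 - 10725} = \frac{1}{51415}$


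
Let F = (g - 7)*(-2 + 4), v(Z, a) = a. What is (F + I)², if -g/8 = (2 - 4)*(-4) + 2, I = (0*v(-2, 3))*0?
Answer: 30276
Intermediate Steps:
I = 0 (I = (0*3)*0 = 0*0 = 0)
g = -80 (g = -8*((2 - 4)*(-4) + 2) = -8*(-2*(-4) + 2) = -8*(8 + 2) = -8*10 = -80)
F = -174 (F = (-80 - 7)*(-2 + 4) = -87*2 = -174)
(F + I)² = (-174 + 0)² = (-174)² = 30276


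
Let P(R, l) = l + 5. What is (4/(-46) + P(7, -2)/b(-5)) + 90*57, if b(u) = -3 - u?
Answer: 236045/46 ≈ 5131.4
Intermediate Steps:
P(R, l) = 5 + l
(4/(-46) + P(7, -2)/b(-5)) + 90*57 = (4/(-46) + (5 - 2)/(-3 - 1*(-5))) + 90*57 = (4*(-1/46) + 3/(-3 + 5)) + 5130 = (-2/23 + 3/2) + 5130 = 65/46 + 5130 = 236045/46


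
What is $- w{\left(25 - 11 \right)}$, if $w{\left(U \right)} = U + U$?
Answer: $-28$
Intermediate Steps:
$w{\left(U \right)} = 2 U$
$- w{\left(25 - 11 \right)} = - 2 \left(25 - 11\right) = - 2 \cdot 14 = \left(-1\right) 28 = -28$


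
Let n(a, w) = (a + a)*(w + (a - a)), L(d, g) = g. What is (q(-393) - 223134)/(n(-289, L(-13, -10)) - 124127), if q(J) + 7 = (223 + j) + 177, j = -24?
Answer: 74255/39449 ≈ 1.8823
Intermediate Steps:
q(J) = 369 (q(J) = -7 + ((223 - 24) + 177) = -7 + (199 + 177) = -7 + 376 = 369)
n(a, w) = 2*a*w (n(a, w) = (2*a)*(w + 0) = (2*a)*w = 2*a*w)
(q(-393) - 223134)/(n(-289, L(-13, -10)) - 124127) = (369 - 223134)/(2*(-289)*(-10) - 124127) = -222765/(5780 - 124127) = -222765/(-118347) = -222765*(-1/118347) = 74255/39449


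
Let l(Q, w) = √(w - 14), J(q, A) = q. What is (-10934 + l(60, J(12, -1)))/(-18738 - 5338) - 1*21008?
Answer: -252888837/12038 - I*√2/24076 ≈ -21008.0 - 5.874e-5*I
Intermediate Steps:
l(Q, w) = √(-14 + w)
(-10934 + l(60, J(12, -1)))/(-18738 - 5338) - 1*21008 = (-10934 + √(-14 + 12))/(-18738 - 5338) - 1*21008 = (-10934 + √(-2))/(-24076) - 21008 = (-10934 + I*√2)*(-1/24076) - 21008 = (5467/12038 - I*√2/24076) - 21008 = -252888837/12038 - I*√2/24076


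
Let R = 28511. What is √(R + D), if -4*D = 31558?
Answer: √82486/2 ≈ 143.60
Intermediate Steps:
D = -15779/2 (D = -¼*31558 = -15779/2 ≈ -7889.5)
√(R + D) = √(28511 - 15779/2) = √(41243/2) = √82486/2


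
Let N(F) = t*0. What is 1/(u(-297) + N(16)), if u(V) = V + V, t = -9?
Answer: -1/594 ≈ -0.0016835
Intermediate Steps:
u(V) = 2*V
N(F) = 0 (N(F) = -9*0 = 0)
1/(u(-297) + N(16)) = 1/(2*(-297) + 0) = 1/(-594 + 0) = 1/(-594) = -1/594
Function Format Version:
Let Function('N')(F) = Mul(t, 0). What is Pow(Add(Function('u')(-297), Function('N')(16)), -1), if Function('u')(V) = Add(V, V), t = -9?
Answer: Rational(-1, 594) ≈ -0.0016835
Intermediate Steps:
Function('u')(V) = Mul(2, V)
Function('N')(F) = 0 (Function('N')(F) = Mul(-9, 0) = 0)
Pow(Add(Function('u')(-297), Function('N')(16)), -1) = Pow(Add(Mul(2, -297), 0), -1) = Pow(Add(-594, 0), -1) = Pow(-594, -1) = Rational(-1, 594)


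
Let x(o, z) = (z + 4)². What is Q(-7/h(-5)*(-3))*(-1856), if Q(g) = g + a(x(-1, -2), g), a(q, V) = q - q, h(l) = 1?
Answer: -38976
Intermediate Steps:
x(o, z) = (4 + z)²
a(q, V) = 0
Q(g) = g (Q(g) = g + 0 = g)
Q(-7/h(-5)*(-3))*(-1856) = (-7/1*(-3))*(-1856) = (-7*1*(-3))*(-1856) = -7*(-3)*(-1856) = 21*(-1856) = -38976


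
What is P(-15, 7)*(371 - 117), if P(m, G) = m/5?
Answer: -762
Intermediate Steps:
P(m, G) = m/5 (P(m, G) = m*(⅕) = m/5)
P(-15, 7)*(371 - 117) = ((⅕)*(-15))*(371 - 117) = -3*254 = -762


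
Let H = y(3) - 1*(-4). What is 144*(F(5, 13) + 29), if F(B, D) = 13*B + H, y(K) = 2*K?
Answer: 14976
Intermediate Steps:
H = 10 (H = 2*3 - 1*(-4) = 6 + 4 = 10)
F(B, D) = 10 + 13*B (F(B, D) = 13*B + 10 = 10 + 13*B)
144*(F(5, 13) + 29) = 144*((10 + 13*5) + 29) = 144*((10 + 65) + 29) = 144*(75 + 29) = 144*104 = 14976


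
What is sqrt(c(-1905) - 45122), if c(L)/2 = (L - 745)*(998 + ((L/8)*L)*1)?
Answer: I*sqrt(9638254338)/2 ≈ 49087.0*I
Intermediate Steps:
c(L) = 2*(-745 + L)*(998 + L**2/8) (c(L) = 2*((L - 745)*(998 + ((L/8)*L)*1)) = 2*((-745 + L)*(998 + ((L*(1/8))*L)*1)) = 2*((-745 + L)*(998 + ((L/8)*L)*1)) = 2*((-745 + L)*(998 + (L**2/8)*1)) = 2*((-745 + L)*(998 + L**2/8)) = 2*(-745 + L)*(998 + L**2/8))
sqrt(c(-1905) - 45122) = sqrt((-1487020 + 1996*(-1905) - 745/4*(-1905)**2 + (1/4)*(-1905)**3) - 45122) = sqrt((-1487020 - 3802380 - 745/4*3629025 + (1/4)*(-6913292625)) - 45122) = sqrt((-1487020 - 3802380 - 2703623625/4 - 6913292625/4) - 45122) = sqrt(-4819036925/2 - 45122) = sqrt(-4819127169/2) = I*sqrt(9638254338)/2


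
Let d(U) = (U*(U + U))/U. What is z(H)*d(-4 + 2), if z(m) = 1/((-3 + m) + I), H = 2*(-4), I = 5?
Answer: ⅔ ≈ 0.66667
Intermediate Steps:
H = -8
d(U) = 2*U (d(U) = (U*(2*U))/U = (2*U²)/U = 2*U)
z(m) = 1/(2 + m) (z(m) = 1/((-3 + m) + 5) = 1/(2 + m))
z(H)*d(-4 + 2) = (2*(-4 + 2))/(2 - 8) = (2*(-2))/(-6) = -⅙*(-4) = ⅔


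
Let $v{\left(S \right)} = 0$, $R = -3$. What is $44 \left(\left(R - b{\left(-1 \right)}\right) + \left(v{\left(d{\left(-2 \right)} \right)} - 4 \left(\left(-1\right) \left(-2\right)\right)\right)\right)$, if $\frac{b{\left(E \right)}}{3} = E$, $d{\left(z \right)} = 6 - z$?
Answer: $-352$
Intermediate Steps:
$b{\left(E \right)} = 3 E$
$44 \left(\left(R - b{\left(-1 \right)}\right) + \left(v{\left(d{\left(-2 \right)} \right)} - 4 \left(\left(-1\right) \left(-2\right)\right)\right)\right) = 44 \left(\left(-3 - 3 \left(-1\right)\right) + \left(0 - 4 \left(\left(-1\right) \left(-2\right)\right)\right)\right) = 44 \left(\left(-3 - -3\right) + \left(0 - 8\right)\right) = 44 \left(\left(-3 + 3\right) + \left(0 - 8\right)\right) = 44 \left(0 - 8\right) = 44 \left(-8\right) = -352$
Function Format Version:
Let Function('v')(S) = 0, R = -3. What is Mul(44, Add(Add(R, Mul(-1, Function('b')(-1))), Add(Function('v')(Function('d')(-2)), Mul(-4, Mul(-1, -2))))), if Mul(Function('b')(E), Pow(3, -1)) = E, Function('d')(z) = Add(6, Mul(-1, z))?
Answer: -352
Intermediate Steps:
Function('b')(E) = Mul(3, E)
Mul(44, Add(Add(R, Mul(-1, Function('b')(-1))), Add(Function('v')(Function('d')(-2)), Mul(-4, Mul(-1, -2))))) = Mul(44, Add(Add(-3, Mul(-1, Mul(3, -1))), Add(0, Mul(-4, Mul(-1, -2))))) = Mul(44, Add(Add(-3, Mul(-1, -3)), Add(0, Mul(-4, 2)))) = Mul(44, Add(Add(-3, 3), Add(0, -8))) = Mul(44, Add(0, -8)) = Mul(44, -8) = -352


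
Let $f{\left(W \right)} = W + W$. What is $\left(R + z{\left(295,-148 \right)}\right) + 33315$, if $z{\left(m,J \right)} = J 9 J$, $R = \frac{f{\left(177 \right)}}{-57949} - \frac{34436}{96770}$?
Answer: $\frac{646151870982443}{2803862365} \approx 2.3045 \cdot 10^{5}$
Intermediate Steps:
$f{\left(W \right)} = 2 W$
$R = - \frac{1014894172}{2803862365}$ ($R = \frac{2 \cdot 177}{-57949} - \frac{34436}{96770} = 354 \left(- \frac{1}{57949}\right) - \frac{17218}{48385} = - \frac{354}{57949} - \frac{17218}{48385} = - \frac{1014894172}{2803862365} \approx -0.36196$)
$z{\left(m,J \right)} = 9 J^{2}$ ($z{\left(m,J \right)} = 9 J J = 9 J^{2}$)
$\left(R + z{\left(295,-148 \right)}\right) + 33315 = \left(- \frac{1014894172}{2803862365} + 9 \left(-148\right)^{2}\right) + 33315 = \left(- \frac{1014894172}{2803862365} + 9 \cdot 21904\right) + 33315 = \left(- \frac{1014894172}{2803862365} + 197136\right) + 33315 = \frac{552741196292468}{2803862365} + 33315 = \frac{646151870982443}{2803862365}$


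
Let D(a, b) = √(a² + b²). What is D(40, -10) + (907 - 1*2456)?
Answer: -1549 + 10*√17 ≈ -1507.8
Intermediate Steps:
D(40, -10) + (907 - 1*2456) = √(40² + (-10)²) + (907 - 1*2456) = √(1600 + 100) + (907 - 2456) = √1700 - 1549 = 10*√17 - 1549 = -1549 + 10*√17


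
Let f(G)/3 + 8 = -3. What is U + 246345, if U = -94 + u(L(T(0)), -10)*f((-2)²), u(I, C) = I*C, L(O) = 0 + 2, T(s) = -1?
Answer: 246911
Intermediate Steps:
f(G) = -33 (f(G) = -24 + 3*(-3) = -24 - 9 = -33)
L(O) = 2
u(I, C) = C*I
U = 566 (U = -94 - 10*2*(-33) = -94 - 20*(-33) = -94 + 660 = 566)
U + 246345 = 566 + 246345 = 246911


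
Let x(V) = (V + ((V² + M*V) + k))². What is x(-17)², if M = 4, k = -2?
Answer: 1664966416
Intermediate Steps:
x(V) = (-2 + V² + 5*V)² (x(V) = (V + ((V² + 4*V) - 2))² = (V + (-2 + V² + 4*V))² = (-2 + V² + 5*V)²)
x(-17)² = ((-2 + (-17)² + 5*(-17))²)² = ((-2 + 289 - 85)²)² = (202²)² = 40804² = 1664966416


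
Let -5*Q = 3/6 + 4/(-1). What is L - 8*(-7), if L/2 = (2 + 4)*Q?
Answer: 322/5 ≈ 64.400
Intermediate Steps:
Q = 7/10 (Q = -(3/6 + 4/(-1))/5 = -(3*(⅙) + 4*(-1))/5 = -(½ - 4)/5 = -⅕*(-7/2) = 7/10 ≈ 0.70000)
L = 42/5 (L = 2*((2 + 4)*(7/10)) = 2*(6*(7/10)) = 2*(21/5) = 42/5 ≈ 8.4000)
L - 8*(-7) = 42/5 - 8*(-7) = 42/5 + 56 = 322/5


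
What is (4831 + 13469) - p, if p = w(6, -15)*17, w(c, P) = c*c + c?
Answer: 17586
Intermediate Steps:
w(c, P) = c + c² (w(c, P) = c² + c = c + c²)
p = 714 (p = (6*(1 + 6))*17 = (6*7)*17 = 42*17 = 714)
(4831 + 13469) - p = (4831 + 13469) - 1*714 = 18300 - 714 = 17586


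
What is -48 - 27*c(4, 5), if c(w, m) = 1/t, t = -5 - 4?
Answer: -45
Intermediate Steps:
t = -9
c(w, m) = -1/9 (c(w, m) = 1/(-9) = -1/9)
-48 - 27*c(4, 5) = -48 - 27*(-1/9) = -48 + 3 = -45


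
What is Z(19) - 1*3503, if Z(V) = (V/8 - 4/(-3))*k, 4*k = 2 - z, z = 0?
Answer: -168055/48 ≈ -3501.1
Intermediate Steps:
k = 1/2 (k = (2 - 1*0)/4 = (2 + 0)/4 = (1/4)*2 = 1/2 ≈ 0.50000)
Z(V) = 2/3 + V/16 (Z(V) = (V/8 - 4/(-3))*(1/2) = (V*(1/8) - 4*(-1/3))*(1/2) = (V/8 + 4/3)*(1/2) = (4/3 + V/8)*(1/2) = 2/3 + V/16)
Z(19) - 1*3503 = (2/3 + (1/16)*19) - 1*3503 = (2/3 + 19/16) - 3503 = 89/48 - 3503 = -168055/48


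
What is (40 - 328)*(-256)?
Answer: 73728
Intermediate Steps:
(40 - 328)*(-256) = -288*(-256) = 73728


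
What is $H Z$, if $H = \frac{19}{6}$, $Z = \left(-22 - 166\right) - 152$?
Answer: $- \frac{3230}{3} \approx -1076.7$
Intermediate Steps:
$Z = -340$ ($Z = -188 - 152 = -340$)
$H = \frac{19}{6}$ ($H = 19 \cdot \frac{1}{6} = \frac{19}{6} \approx 3.1667$)
$H Z = \frac{19}{6} \left(-340\right) = - \frac{3230}{3}$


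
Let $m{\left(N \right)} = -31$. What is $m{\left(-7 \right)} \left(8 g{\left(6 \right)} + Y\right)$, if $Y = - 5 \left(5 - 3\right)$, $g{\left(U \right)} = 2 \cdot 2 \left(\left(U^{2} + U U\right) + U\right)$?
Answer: $-77066$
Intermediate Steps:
$g{\left(U \right)} = 4 U + 8 U^{2}$ ($g{\left(U \right)} = 4 \left(\left(U^{2} + U^{2}\right) + U\right) = 4 \left(2 U^{2} + U\right) = 4 \left(U + 2 U^{2}\right) = 4 U + 8 U^{2}$)
$Y = -10$ ($Y = \left(-5\right) 2 = -10$)
$m{\left(-7 \right)} \left(8 g{\left(6 \right)} + Y\right) = - 31 \left(8 \cdot 4 \cdot 6 \left(1 + 2 \cdot 6\right) - 10\right) = - 31 \left(8 \cdot 4 \cdot 6 \left(1 + 12\right) - 10\right) = - 31 \left(8 \cdot 4 \cdot 6 \cdot 13 - 10\right) = - 31 \left(8 \cdot 312 - 10\right) = - 31 \left(2496 - 10\right) = \left(-31\right) 2486 = -77066$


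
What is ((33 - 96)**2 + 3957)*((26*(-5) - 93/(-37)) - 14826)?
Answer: -4385289354/37 ≈ -1.1852e+8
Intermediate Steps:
((33 - 96)**2 + 3957)*((26*(-5) - 93/(-37)) - 14826) = ((-63)**2 + 3957)*((-130 - 93*(-1/37)) - 14826) = (3969 + 3957)*((-130 + 93/37) - 14826) = 7926*(-4717/37 - 14826) = 7926*(-553279/37) = -4385289354/37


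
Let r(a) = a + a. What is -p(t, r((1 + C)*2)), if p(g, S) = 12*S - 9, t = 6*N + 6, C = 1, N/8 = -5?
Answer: -87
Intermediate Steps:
N = -40 (N = 8*(-5) = -40)
t = -234 (t = 6*(-40) + 6 = -240 + 6 = -234)
r(a) = 2*a
p(g, S) = -9 + 12*S
-p(t, r((1 + C)*2)) = -(-9 + 12*(2*((1 + 1)*2))) = -(-9 + 12*(2*(2*2))) = -(-9 + 12*(2*4)) = -(-9 + 12*8) = -(-9 + 96) = -1*87 = -87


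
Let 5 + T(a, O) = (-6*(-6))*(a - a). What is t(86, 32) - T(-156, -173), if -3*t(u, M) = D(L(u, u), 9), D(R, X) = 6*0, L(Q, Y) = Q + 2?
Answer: 5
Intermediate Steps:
T(a, O) = -5 (T(a, O) = -5 + (-6*(-6))*(a - a) = -5 + 36*0 = -5 + 0 = -5)
L(Q, Y) = 2 + Q
D(R, X) = 0
t(u, M) = 0 (t(u, M) = -⅓*0 = 0)
t(86, 32) - T(-156, -173) = 0 - 1*(-5) = 0 + 5 = 5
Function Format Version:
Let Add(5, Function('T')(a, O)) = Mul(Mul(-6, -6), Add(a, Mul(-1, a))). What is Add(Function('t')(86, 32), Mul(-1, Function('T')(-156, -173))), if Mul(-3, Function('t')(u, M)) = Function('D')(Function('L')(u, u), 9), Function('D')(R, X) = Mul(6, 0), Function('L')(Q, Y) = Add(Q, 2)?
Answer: 5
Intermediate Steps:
Function('T')(a, O) = -5 (Function('T')(a, O) = Add(-5, Mul(Mul(-6, -6), Add(a, Mul(-1, a)))) = Add(-5, Mul(36, 0)) = Add(-5, 0) = -5)
Function('L')(Q, Y) = Add(2, Q)
Function('D')(R, X) = 0
Function('t')(u, M) = 0 (Function('t')(u, M) = Mul(Rational(-1, 3), 0) = 0)
Add(Function('t')(86, 32), Mul(-1, Function('T')(-156, -173))) = Add(0, Mul(-1, -5)) = Add(0, 5) = 5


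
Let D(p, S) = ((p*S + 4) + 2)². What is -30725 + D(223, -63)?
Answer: 197175124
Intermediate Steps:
D(p, S) = (6 + S*p)² (D(p, S) = ((S*p + 4) + 2)² = ((4 + S*p) + 2)² = (6 + S*p)²)
-30725 + D(223, -63) = -30725 + (6 - 63*223)² = -30725 + (6 - 14049)² = -30725 + (-14043)² = -30725 + 197205849 = 197175124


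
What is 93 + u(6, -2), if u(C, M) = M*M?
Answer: 97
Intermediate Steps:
u(C, M) = M²
93 + u(6, -2) = 93 + (-2)² = 93 + 4 = 97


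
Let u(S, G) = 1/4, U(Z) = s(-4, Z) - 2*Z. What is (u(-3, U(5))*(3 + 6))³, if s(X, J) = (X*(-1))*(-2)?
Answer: 729/64 ≈ 11.391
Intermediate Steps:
s(X, J) = 2*X (s(X, J) = -X*(-2) = 2*X)
U(Z) = -8 - 2*Z (U(Z) = 2*(-4) - 2*Z = -8 - 2*Z)
u(S, G) = ¼
(u(-3, U(5))*(3 + 6))³ = ((3 + 6)/4)³ = ((¼)*9)³ = (9/4)³ = 729/64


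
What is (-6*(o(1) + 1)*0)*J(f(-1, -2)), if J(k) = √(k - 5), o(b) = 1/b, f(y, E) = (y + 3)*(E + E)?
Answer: 0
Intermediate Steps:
f(y, E) = 2*E*(3 + y) (f(y, E) = (3 + y)*(2*E) = 2*E*(3 + y))
o(b) = 1/b
J(k) = √(-5 + k)
(-6*(o(1) + 1)*0)*J(f(-1, -2)) = (-6*(1/1 + 1)*0)*√(-5 + 2*(-2)*(3 - 1)) = (-6*(1 + 1)*0)*√(-5 + 2*(-2)*2) = (-12*0)*√(-5 - 8) = (-6*0)*√(-13) = 0*(I*√13) = 0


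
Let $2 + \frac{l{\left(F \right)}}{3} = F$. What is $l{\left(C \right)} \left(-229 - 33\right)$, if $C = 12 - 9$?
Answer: $-786$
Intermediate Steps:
$C = 3$ ($C = 12 - 9 = 3$)
$l{\left(F \right)} = -6 + 3 F$
$l{\left(C \right)} \left(-229 - 33\right) = \left(-6 + 3 \cdot 3\right) \left(-229 - 33\right) = \left(-6 + 9\right) \left(-262\right) = 3 \left(-262\right) = -786$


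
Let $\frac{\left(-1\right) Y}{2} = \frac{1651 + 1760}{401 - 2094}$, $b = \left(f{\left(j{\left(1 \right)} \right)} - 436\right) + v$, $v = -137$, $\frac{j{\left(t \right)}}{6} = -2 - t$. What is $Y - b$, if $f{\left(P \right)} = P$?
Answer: $\frac{1007385}{1693} \approx 595.03$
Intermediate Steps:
$j{\left(t \right)} = -12 - 6 t$ ($j{\left(t \right)} = 6 \left(-2 - t\right) = -12 - 6 t$)
$b = -591$ ($b = \left(\left(-12 - 6\right) - 436\right) - 137 = \left(-18 - 436\right) - 137 = -454 - 137 = -591$)
$Y = \frac{6822}{1693}$ ($Y = - 2 \frac{1651 + 1760}{401 - 2094} = - 2 \frac{3411}{-1693} = - 2 \cdot 3411 \left(- \frac{1}{1693}\right) = \left(-2\right) \left(- \frac{3411}{1693}\right) = \frac{6822}{1693} \approx 4.0295$)
$Y - b = \frac{6822}{1693} - -591 = \frac{6822}{1693} + 591 = \frac{1007385}{1693}$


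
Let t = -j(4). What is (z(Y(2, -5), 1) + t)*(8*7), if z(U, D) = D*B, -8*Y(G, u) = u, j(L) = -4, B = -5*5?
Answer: -1176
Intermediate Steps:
B = -25
Y(G, u) = -u/8
z(U, D) = -25*D (z(U, D) = D*(-25) = -25*D)
t = 4 (t = -1*(-4) = 4)
(z(Y(2, -5), 1) + t)*(8*7) = (-25*1 + 4)*(8*7) = (-25 + 4)*56 = -21*56 = -1176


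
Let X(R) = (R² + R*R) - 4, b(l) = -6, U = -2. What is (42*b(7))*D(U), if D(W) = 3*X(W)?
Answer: -3024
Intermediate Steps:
X(R) = -4 + 2*R² (X(R) = (R² + R²) - 4 = 2*R² - 4 = -4 + 2*R²)
D(W) = -12 + 6*W² (D(W) = 3*(-4 + 2*W²) = -12 + 6*W²)
(42*b(7))*D(U) = (42*(-6))*(-12 + 6*(-2)²) = -252*(-12 + 6*4) = -252*(-12 + 24) = -252*12 = -3024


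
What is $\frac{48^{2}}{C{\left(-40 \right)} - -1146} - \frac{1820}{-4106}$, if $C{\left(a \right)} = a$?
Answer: $\frac{2868286}{1135309} \approx 2.5264$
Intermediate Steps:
$\frac{48^{2}}{C{\left(-40 \right)} - -1146} - \frac{1820}{-4106} = \frac{48^{2}}{-40 - -1146} - \frac{1820}{-4106} = \frac{2304}{-40 + 1146} - - \frac{910}{2053} = \frac{2304}{1106} + \frac{910}{2053} = 2304 \cdot \frac{1}{1106} + \frac{910}{2053} = \frac{1152}{553} + \frac{910}{2053} = \frac{2868286}{1135309}$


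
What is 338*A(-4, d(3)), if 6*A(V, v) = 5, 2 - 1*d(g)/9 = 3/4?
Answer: 845/3 ≈ 281.67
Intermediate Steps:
d(g) = 45/4 (d(g) = 18 - 27/4 = 45/4)
A(V, v) = ⅚ (A(V, v) = (⅙)*5 = ⅚)
338*A(-4, d(3)) = 338*(⅚) = 845/3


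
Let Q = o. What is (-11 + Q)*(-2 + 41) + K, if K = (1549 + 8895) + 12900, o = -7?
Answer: 22642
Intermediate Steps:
Q = -7
K = 23344 (K = 10444 + 12900 = 23344)
(-11 + Q)*(-2 + 41) + K = (-11 - 7)*(-2 + 41) + 23344 = -18*39 + 23344 = -702 + 23344 = 22642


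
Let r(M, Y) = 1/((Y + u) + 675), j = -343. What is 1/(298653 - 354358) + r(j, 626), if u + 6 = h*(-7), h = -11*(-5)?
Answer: 843/779870 ≈ 0.0010809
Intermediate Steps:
h = 55
u = -391 (u = -6 + 55*(-7) = -6 - 385 = -391)
r(M, Y) = 1/(284 + Y) (r(M, Y) = 1/((Y - 391) + 675) = 1/((-391 + Y) + 675) = 1/(284 + Y))
1/(298653 - 354358) + r(j, 626) = 1/(298653 - 354358) + 1/(284 + 626) = 1/(-55705) + 1/910 = -1/55705 + 1/910 = 843/779870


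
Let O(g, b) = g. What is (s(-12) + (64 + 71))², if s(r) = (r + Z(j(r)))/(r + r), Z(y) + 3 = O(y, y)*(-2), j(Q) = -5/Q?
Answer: 381616225/20736 ≈ 18404.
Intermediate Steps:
Z(y) = -3 - 2*y (Z(y) = -3 + y*(-2) = -3 - 2*y)
s(r) = (-3 + r + 10/r)/(2*r) (s(r) = (r + (-3 - (-10)/r))/(r + r) = (r + (-3 + 10/r))/((2*r)) = (-3 + r + 10/r)*(1/(2*r)) = (-3 + r + 10/r)/(2*r))
(s(-12) + (64 + 71))² = ((½)*(10 - 1*(-12)*(3 - 1*(-12)))/(-12)² + (64 + 71))² = ((½)*(1/144)*(10 - 1*(-12)*(3 + 12)) + 135)² = ((½)*(1/144)*(10 - 1*(-12)*15) + 135)² = ((½)*(1/144)*(10 + 180) + 135)² = ((½)*(1/144)*190 + 135)² = (95/144 + 135)² = (19535/144)² = 381616225/20736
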